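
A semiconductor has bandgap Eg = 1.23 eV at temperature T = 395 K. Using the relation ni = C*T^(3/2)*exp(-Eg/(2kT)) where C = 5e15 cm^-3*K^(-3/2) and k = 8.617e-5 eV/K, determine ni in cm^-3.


Step 1: Compute kT = 8.617e-5 * 395 = 0.03403715 eV
Step 2: Exponent = -Eg/(2kT) = -1.23/(2*0.03403715) = -18.06849
Step 3: T^(3/2) = 395^1.5 = 7850.47
Step 4: ni = 5e15 * 7850.47 * exp(-18.06849) = 5.58e+11 cm^-3

5.58e+11


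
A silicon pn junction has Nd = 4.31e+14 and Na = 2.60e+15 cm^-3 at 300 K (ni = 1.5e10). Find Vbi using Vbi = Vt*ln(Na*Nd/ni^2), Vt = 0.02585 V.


Step 1: Compute Na*Nd/ni^2 = 2.60e+15 * 4.31e+14 / (1.5e10)^2 = 4.9804e+09
Step 2: ln(4.9804e+09) = 22.3288
Step 3: Vbi = 0.02585 * 22.3288 = 0.577 V

0.577


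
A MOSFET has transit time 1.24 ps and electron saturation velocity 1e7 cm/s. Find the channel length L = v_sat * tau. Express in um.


Step 1: tau in seconds = 1.24 ps * 1e-12 = 1.2400e-12 s
Step 2: L = v_sat * tau = 1e7 * 1.2400e-12 = 1.2400e-05 cm
Step 3: L in um = 1.2400e-05 * 1e4 = 0.124 um

0.124


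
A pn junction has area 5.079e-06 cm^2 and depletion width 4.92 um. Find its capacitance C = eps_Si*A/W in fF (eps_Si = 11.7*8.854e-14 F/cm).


Step 1: eps_Si = 11.7 * 8.854e-14 = 1.035918e-12 F/cm
Step 2: W in cm = 4.92 * 1e-4 = 4.92e-04 cm
Step 3: C = 1.035918e-12 * 5.079e-06 / 4.92e-04 = 1.069396e-14 F
Step 4: C = 10.69 fF

10.69


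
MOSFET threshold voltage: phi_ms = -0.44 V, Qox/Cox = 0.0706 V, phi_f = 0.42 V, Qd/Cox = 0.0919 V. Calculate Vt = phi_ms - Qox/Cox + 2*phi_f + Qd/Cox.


Step 1: Vt = phi_ms - Qox/Cox + 2*phi_f + Qd/Cox
Step 2: Vt = -0.44 - 0.0706 + 2*0.42 + 0.0919
Step 3: Vt = -0.44 - 0.0706 + 0.84 + 0.0919
Step 4: Vt = 0.4213 V

0.4213


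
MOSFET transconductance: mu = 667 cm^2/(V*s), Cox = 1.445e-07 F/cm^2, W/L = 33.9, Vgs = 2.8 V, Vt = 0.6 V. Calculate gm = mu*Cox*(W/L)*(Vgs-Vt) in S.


Step 1: Vov = Vgs - Vt = 2.8 - 0.6 = 2.2 V
Step 2: gm = mu * Cox * (W/L) * Vov
Step 3: gm = 667 * 1.445e-07 * 33.9 * 2.2 = 7.19e-03 S

7.19e-03


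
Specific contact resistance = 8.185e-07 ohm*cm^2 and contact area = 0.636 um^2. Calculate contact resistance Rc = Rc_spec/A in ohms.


Step 1: Convert area to cm^2: 0.636 um^2 = 6.3600e-09 cm^2
Step 2: Rc = Rc_spec / A = 8.185e-07 / 6.3600e-09
Step 3: Rc = 1.29e+02 ohms

1.29e+02


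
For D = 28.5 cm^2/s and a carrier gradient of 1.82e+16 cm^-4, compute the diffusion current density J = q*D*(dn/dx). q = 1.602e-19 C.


Step 1: J = q * D * (dn/dx)
Step 2: J = 1.602e-19 * 28.5 * 1.82e+16
Step 3: J = 8.31e-02 A/cm^2

8.31e-02


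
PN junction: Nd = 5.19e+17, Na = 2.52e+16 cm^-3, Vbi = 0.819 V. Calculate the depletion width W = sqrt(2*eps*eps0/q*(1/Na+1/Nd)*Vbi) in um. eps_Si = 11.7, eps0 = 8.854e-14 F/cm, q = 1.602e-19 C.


Step 1: 1/Na + 1/Nd = 1/2.52e+16 + 1/5.19e+17 = 4.16093e-17
Step 2: 2*eps*eps0/q = 2*11.7*8.854e-14/1.602e-19 = 1.293281e+07
Step 3: W^2 = 1.293281e+07 * 4.16093e-17 * 0.819 = 4.40725e-10
Step 4: W = sqrt(4.40725e-10) = 2.099e-05 cm = 0.2099 um

0.2099


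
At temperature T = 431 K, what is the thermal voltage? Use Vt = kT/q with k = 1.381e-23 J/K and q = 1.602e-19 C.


Step 1: kT = 1.381e-23 * 431 = 5.95211e-21 J
Step 2: Vt = kT/q = 5.95211e-21 / 1.602e-19
Step 3: Vt = 0.03715 V

0.03715


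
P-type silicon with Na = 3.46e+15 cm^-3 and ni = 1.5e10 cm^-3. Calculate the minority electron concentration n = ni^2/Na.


Step 1: Majority hole concentration p ≈ Na = 3.46e+15 cm^-3
Step 2: n = ni^2 / Na = (1.5e10)^2 / 3.46e+15
Step 3: n = 6.50e+04 cm^-3

6.50e+04


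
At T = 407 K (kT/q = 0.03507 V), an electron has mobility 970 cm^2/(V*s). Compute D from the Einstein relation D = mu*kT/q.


Step 1: D = mu * (kT/q)
Step 2: D = 970 * 0.03507
Step 3: D = 34.02 cm^2/s

34.02


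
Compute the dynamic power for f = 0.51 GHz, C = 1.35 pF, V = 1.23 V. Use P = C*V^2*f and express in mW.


Step 1: V^2 = 1.23^2 = 1.5129 V^2
Step 2: P = C*V^2*f = 1.35e-12 F * 1.5129 * 0.51e9 Hz
Step 3: P = 1.04163165e-03 W
Step 4: P = 1.042 mW

1.042


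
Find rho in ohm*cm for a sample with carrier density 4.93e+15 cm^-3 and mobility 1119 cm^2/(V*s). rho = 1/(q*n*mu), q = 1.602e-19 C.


Step 1: sigma = q * n * mu = 1.602e-19 * 4.93e+15 * 1119 = 8.83771e-01 S/cm
Step 2: rho = 1 / sigma = 1 / 8.83771e-01 = 1.132 ohm*cm

1.132


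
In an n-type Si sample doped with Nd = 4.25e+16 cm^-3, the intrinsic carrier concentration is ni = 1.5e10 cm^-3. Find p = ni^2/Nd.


Step 1: Since Nd >> ni, n ≈ Nd = 4.25e+16 cm^-3
Step 2: p = ni^2 / n = (1.5e10)^2 / 4.25e+16
Step 3: p = 2.25e20 / 4.25e+16 = 5.29e+03 cm^-3

5.29e+03


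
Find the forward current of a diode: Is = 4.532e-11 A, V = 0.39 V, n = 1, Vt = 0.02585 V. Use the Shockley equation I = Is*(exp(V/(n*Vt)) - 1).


Step 1: V/(n*Vt) = 0.39/(1*0.02585) = 15.0870
Step 2: exp(15.0870) = 3.5662e+06
Step 3: I = 4.532e-11 * (3.5662e+06 - 1) = 1.62e-04 A

1.62e-04


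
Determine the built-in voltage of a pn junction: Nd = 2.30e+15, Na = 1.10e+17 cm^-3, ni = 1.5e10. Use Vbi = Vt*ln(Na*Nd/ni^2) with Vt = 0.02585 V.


Step 1: Compute Na*Nd/ni^2 = 1.10e+17 * 2.30e+15 / (1.5e10)^2 = 1.1244e+12
Step 2: ln(1.1244e+12) = 27.7483
Step 3: Vbi = 0.02585 * 27.7483 = 0.717 V

0.717


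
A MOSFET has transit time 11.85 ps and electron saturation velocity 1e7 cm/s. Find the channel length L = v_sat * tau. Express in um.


Step 1: tau in seconds = 11.85 ps * 1e-12 = 1.1850e-11 s
Step 2: L = v_sat * tau = 1e7 * 1.1850e-11 = 1.1850e-04 cm
Step 3: L in um = 1.1850e-04 * 1e4 = 1.185 um

1.185


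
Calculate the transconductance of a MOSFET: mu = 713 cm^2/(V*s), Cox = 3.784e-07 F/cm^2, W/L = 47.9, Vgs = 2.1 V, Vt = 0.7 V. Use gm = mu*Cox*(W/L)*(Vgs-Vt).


Step 1: Vov = Vgs - Vt = 2.1 - 0.7 = 1.4 V
Step 2: gm = mu * Cox * (W/L) * Vov
Step 3: gm = 713 * 3.784e-07 * 47.9 * 1.4 = 1.81e-02 S

1.81e-02


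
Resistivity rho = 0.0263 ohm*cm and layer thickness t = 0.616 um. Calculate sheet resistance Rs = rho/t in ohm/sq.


Step 1: Convert thickness to cm: t = 0.616 um = 6.1600e-05 cm
Step 2: Rs = rho / t = 0.0263 / 6.1600e-05
Step 3: Rs = 426.9 ohm/sq

426.9


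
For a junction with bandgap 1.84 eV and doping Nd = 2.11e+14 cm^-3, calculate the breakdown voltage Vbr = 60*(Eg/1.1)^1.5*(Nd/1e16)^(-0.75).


Step 1: Eg/1.1 = 1.84/1.1 = 1.672727
Step 2: (Eg/1.1)^1.5 = 1.672727^1.5 = 2.163404
Step 3: (Nd/1e16)^(-0.75) = (0.0211)^(-0.75) = 18.062928
Step 4: Vbr = 60 * 2.163404 * 18.062928 = 2344.6 V

2344.6


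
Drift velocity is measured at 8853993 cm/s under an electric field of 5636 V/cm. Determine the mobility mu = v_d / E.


Step 1: mu = v_d / E
Step 2: mu = 8853993 / 5636
Step 3: mu = 1570.97 cm^2/(V*s)

1570.97


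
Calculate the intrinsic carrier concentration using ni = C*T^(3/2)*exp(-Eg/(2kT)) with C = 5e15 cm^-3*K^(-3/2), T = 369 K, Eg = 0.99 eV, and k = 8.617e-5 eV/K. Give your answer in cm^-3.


Step 1: Compute kT = 8.617e-5 * 369 = 0.03179673 eV
Step 2: Exponent = -Eg/(2kT) = -0.99/(2*0.03179673) = -15.56764
Step 3: T^(3/2) = 369^1.5 = 7088.26
Step 4: ni = 5e15 * 7088.26 * exp(-15.56764) = 6.15e+12 cm^-3

6.15e+12


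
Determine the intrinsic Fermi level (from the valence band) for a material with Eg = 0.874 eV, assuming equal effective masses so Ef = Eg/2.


Step 1: For an intrinsic semiconductor, the Fermi level sits at midgap.
Step 2: Ef = Eg / 2 = 0.874 / 2 = 0.437 eV

0.437


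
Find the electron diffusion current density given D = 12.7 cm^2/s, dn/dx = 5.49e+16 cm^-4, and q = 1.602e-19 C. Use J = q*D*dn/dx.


Step 1: J = q * D * (dn/dx)
Step 2: J = 1.602e-19 * 12.7 * 5.49e+16
Step 3: J = 1.12e-01 A/cm^2

1.12e-01


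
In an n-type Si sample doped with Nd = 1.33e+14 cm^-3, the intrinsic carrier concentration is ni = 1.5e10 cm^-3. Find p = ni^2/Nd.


Step 1: Since Nd >> ni, n ≈ Nd = 1.33e+14 cm^-3
Step 2: p = ni^2 / n = (1.5e10)^2 / 1.33e+14
Step 3: p = 2.25e20 / 1.33e+14 = 1.69e+06 cm^-3

1.69e+06


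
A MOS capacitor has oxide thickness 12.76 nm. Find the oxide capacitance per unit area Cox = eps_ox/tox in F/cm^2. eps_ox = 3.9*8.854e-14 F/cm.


Step 1: eps_ox = 3.9 * 8.854e-14 = 3.45306e-13 F/cm
Step 2: tox in cm = 12.76 nm * 1e-7 = 1.2760e-06 cm
Step 3: Cox = 3.45306e-13 / 1.2760e-06 = 2.71e-07 F/cm^2

2.71e-07


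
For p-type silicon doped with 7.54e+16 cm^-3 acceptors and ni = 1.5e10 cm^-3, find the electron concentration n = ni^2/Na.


Step 1: Majority hole concentration p ≈ Na = 7.54e+16 cm^-3
Step 2: n = ni^2 / Na = (1.5e10)^2 / 7.54e+16
Step 3: n = 2.98e+03 cm^-3

2.98e+03


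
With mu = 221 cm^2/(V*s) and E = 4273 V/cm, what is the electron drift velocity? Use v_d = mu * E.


Step 1: v_d = mu * E
Step 2: v_d = 221 * 4273 = 944333
Step 3: v_d = 9.44e+05 cm/s

9.44e+05


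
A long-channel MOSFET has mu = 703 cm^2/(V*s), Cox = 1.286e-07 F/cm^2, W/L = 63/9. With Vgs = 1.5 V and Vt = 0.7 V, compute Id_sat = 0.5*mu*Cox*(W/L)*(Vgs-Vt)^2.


Step 1: Overdrive voltage Vov = Vgs - Vt = 1.5 - 0.7 = 0.8 V
Step 2: W/L = 63/9 = 7
Step 3: Id = 0.5 * 703 * 1.286e-07 * 7 * 0.8^2
Step 4: Id = 2.03e-04 A

2.03e-04


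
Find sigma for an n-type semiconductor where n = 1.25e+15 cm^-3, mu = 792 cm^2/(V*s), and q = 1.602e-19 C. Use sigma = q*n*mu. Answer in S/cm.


Step 1: sigma = q * n * mu
Step 2: sigma = 1.602e-19 * 1.25e+15 * 792
Step 3: sigma = 1.586e-01 S/cm

1.586e-01


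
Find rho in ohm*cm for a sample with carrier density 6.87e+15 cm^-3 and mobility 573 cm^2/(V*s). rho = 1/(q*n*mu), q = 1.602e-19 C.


Step 1: sigma = q * n * mu = 1.602e-19 * 6.87e+15 * 573 = 6.30629e-01 S/cm
Step 2: rho = 1 / sigma = 1 / 6.30629e-01 = 1.586 ohm*cm

1.586


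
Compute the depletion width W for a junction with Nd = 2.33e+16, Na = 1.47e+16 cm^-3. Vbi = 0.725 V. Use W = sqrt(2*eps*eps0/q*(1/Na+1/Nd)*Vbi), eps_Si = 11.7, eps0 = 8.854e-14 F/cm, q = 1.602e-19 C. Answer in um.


Step 1: 1/Na + 1/Nd = 1/1.47e+16 + 1/2.33e+16 = 1.10946e-16
Step 2: 2*eps*eps0/q = 2*11.7*8.854e-14/1.602e-19 = 1.293281e+07
Step 3: W^2 = 1.293281e+07 * 1.10946e-16 * 0.725 = 1.04026e-09
Step 4: W = sqrt(1.04026e-09) = 3.225e-05 cm = 0.3225 um

0.3225


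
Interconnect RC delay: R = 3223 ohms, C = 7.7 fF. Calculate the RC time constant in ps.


Step 1: tau = R * C
Step 2: tau = 3223 * 7.7 fF = 3223 * 7.7e-15 F
Step 3: tau = 2.48171e-11 s = 24.8171 ps

24.8171


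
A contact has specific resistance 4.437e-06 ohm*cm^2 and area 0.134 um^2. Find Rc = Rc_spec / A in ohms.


Step 1: Convert area to cm^2: 0.134 um^2 = 1.3400e-09 cm^2
Step 2: Rc = Rc_spec / A = 4.437e-06 / 1.3400e-09
Step 3: Rc = 3.31e+03 ohms

3.31e+03


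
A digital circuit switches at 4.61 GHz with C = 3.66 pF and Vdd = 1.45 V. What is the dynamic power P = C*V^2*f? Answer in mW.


Step 1: V^2 = 1.45^2 = 2.1025 V^2
Step 2: P = C*V^2*f = 3.66e-12 F * 2.1025 * 4.61e9 Hz
Step 3: P = 3.54746415e-02 W
Step 4: P = 35.475 mW

35.475


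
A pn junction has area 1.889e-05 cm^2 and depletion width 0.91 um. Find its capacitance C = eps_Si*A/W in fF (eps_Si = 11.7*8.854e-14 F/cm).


Step 1: eps_Si = 11.7 * 8.854e-14 = 1.035918e-12 F/cm
Step 2: W in cm = 0.91 * 1e-4 = 9.10e-05 cm
Step 3: C = 1.035918e-12 * 1.889e-05 / 9.10e-05 = 2.150384e-13 F
Step 4: C = 215.04 fF

215.04


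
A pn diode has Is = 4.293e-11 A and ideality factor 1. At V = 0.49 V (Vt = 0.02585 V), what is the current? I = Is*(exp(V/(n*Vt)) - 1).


Step 1: V/(n*Vt) = 0.49/(1*0.02585) = 18.9555
Step 2: exp(18.9555) = 1.7071e+08
Step 3: I = 4.293e-11 * (1.7071e+08 - 1) = 7.33e-03 A

7.33e-03


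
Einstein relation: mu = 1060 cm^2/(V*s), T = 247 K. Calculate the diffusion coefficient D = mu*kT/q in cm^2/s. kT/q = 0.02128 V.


Step 1: D = mu * (kT/q)
Step 2: D = 1060 * 0.02128
Step 3: D = 22.56 cm^2/s

22.56


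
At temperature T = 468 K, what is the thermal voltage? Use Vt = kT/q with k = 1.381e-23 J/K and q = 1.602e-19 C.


Step 1: kT = 1.381e-23 * 468 = 6.46308e-21 J
Step 2: Vt = kT/q = 6.46308e-21 / 1.602e-19
Step 3: Vt = 0.04034 V

0.04034


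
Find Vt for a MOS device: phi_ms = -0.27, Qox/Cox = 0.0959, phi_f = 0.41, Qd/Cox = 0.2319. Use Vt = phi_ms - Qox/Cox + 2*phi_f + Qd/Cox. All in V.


Step 1: Vt = phi_ms - Qox/Cox + 2*phi_f + Qd/Cox
Step 2: Vt = -0.27 - 0.0959 + 2*0.41 + 0.2319
Step 3: Vt = -0.27 - 0.0959 + 0.82 + 0.2319
Step 4: Vt = 0.686 V

0.686


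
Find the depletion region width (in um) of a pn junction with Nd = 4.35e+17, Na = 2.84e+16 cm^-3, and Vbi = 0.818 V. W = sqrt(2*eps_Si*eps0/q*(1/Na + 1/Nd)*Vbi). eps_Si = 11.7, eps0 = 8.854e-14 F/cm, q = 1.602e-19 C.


Step 1: 1/Na + 1/Nd = 1/2.84e+16 + 1/4.35e+17 = 3.75101e-17
Step 2: 2*eps*eps0/q = 2*11.7*8.854e-14/1.602e-19 = 1.293281e+07
Step 3: W^2 = 1.293281e+07 * 3.75101e-17 * 0.818 = 3.96821e-10
Step 4: W = sqrt(3.96821e-10) = 1.992e-05 cm = 0.1992 um

0.1992


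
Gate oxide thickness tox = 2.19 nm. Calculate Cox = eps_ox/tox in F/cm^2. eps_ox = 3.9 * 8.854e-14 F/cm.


Step 1: eps_ox = 3.9 * 8.854e-14 = 3.45306e-13 F/cm
Step 2: tox in cm = 2.19 nm * 1e-7 = 2.1900e-07 cm
Step 3: Cox = 3.45306e-13 / 2.1900e-07 = 1.58e-06 F/cm^2

1.58e-06


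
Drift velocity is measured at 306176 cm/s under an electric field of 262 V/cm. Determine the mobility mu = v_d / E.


Step 1: mu = v_d / E
Step 2: mu = 306176 / 262
Step 3: mu = 1168.61 cm^2/(V*s)

1168.61


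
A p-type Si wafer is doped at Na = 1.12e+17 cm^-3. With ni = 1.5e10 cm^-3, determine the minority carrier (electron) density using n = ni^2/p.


Step 1: Majority hole concentration p ≈ Na = 1.12e+17 cm^-3
Step 2: n = ni^2 / Na = (1.5e10)^2 / 1.12e+17
Step 3: n = 2.01e+03 cm^-3

2.01e+03


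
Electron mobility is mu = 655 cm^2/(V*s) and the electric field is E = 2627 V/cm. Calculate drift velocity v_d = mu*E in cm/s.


Step 1: v_d = mu * E
Step 2: v_d = 655 * 2627 = 1720685
Step 3: v_d = 1.72e+06 cm/s

1.72e+06


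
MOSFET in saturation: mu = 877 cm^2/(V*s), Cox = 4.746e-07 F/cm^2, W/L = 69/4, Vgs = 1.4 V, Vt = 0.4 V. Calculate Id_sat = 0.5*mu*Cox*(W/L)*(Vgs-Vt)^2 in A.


Step 1: Overdrive voltage Vov = Vgs - Vt = 1.4 - 0.4 = 1.0 V
Step 2: W/L = 69/4 = 17.25
Step 3: Id = 0.5 * 877 * 4.746e-07 * 17.25 * 1.0^2
Step 4: Id = 3.59e-03 A

3.59e-03


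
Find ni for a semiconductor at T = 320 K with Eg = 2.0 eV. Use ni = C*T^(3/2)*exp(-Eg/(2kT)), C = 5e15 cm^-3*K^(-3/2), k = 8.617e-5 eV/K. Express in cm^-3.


Step 1: Compute kT = 8.617e-5 * 320 = 0.0275744 eV
Step 2: Exponent = -Eg/(2kT) = -2.0/(2*0.0275744) = -36.26552
Step 3: T^(3/2) = 320^1.5 = 5724.33
Step 4: ni = 5e15 * 5724.33 * exp(-36.26552) = 5.09e+03 cm^-3

5.09e+03


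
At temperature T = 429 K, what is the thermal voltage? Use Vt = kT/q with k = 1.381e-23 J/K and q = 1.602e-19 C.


Step 1: kT = 1.381e-23 * 429 = 5.92449e-21 J
Step 2: Vt = kT/q = 5.92449e-21 / 1.602e-19
Step 3: Vt = 0.03698 V

0.03698


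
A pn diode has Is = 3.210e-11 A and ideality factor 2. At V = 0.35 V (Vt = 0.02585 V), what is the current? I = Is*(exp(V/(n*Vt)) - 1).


Step 1: V/(n*Vt) = 0.35/(2*0.02585) = 6.7698
Step 2: exp(6.7698) = 8.7114e+02
Step 3: I = 3.210e-11 * (8.7114e+02 - 1) = 2.79e-08 A

2.79e-08


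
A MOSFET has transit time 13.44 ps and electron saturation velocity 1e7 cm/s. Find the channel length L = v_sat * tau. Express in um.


Step 1: tau in seconds = 13.44 ps * 1e-12 = 1.3440e-11 s
Step 2: L = v_sat * tau = 1e7 * 1.3440e-11 = 1.3440e-04 cm
Step 3: L in um = 1.3440e-04 * 1e4 = 1.344 um

1.344


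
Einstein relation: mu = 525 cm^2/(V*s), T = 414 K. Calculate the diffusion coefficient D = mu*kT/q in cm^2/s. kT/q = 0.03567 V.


Step 1: D = mu * (kT/q)
Step 2: D = 525 * 0.03567
Step 3: D = 18.73 cm^2/s

18.73


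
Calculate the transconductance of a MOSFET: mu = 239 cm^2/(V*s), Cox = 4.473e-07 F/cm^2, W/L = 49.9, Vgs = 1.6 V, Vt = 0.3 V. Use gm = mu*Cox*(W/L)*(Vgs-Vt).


Step 1: Vov = Vgs - Vt = 1.6 - 0.3 = 1.3 V
Step 2: gm = mu * Cox * (W/L) * Vov
Step 3: gm = 239 * 4.473e-07 * 49.9 * 1.3 = 6.93e-03 S

6.93e-03


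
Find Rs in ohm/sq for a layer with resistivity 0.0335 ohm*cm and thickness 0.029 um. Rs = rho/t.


Step 1: Convert thickness to cm: t = 0.029 um = 2.9000e-06 cm
Step 2: Rs = rho / t = 0.0335 / 2.9000e-06
Step 3: Rs = 11551.7 ohm/sq

11551.7


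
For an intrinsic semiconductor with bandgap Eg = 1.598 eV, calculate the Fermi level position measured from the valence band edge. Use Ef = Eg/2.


Step 1: For an intrinsic semiconductor, the Fermi level sits at midgap.
Step 2: Ef = Eg / 2 = 1.598 / 2 = 0.799 eV

0.799


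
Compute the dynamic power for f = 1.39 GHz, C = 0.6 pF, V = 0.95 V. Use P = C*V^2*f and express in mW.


Step 1: V^2 = 0.95^2 = 0.9025 V^2
Step 2: P = C*V^2*f = 0.6e-12 F * 0.9025 * 1.39e9 Hz
Step 3: P = 7.52685e-04 W
Step 4: P = 0.753 mW

0.753


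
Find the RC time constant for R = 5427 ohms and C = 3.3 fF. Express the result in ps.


Step 1: tau = R * C
Step 2: tau = 5427 * 3.3 fF = 5427 * 3.3e-15 F
Step 3: tau = 1.79091e-11 s = 17.9091 ps

17.9091


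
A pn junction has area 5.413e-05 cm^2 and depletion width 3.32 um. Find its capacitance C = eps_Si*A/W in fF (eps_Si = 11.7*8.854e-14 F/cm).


Step 1: eps_Si = 11.7 * 8.854e-14 = 1.035918e-12 F/cm
Step 2: W in cm = 3.32 * 1e-4 = 3.32e-04 cm
Step 3: C = 1.035918e-12 * 5.413e-05 / 3.32e-04 = 1.688983e-13 F
Step 4: C = 168.9 fF

168.9


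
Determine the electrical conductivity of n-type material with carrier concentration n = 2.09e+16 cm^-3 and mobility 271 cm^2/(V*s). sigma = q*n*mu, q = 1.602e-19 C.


Step 1: sigma = q * n * mu
Step 2: sigma = 1.602e-19 * 2.09e+16 * 271
Step 3: sigma = 9.074e-01 S/cm

9.074e-01


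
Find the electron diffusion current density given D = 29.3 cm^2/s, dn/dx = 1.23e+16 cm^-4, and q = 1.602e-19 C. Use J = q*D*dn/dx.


Step 1: J = q * D * (dn/dx)
Step 2: J = 1.602e-19 * 29.3 * 1.23e+16
Step 3: J = 5.77e-02 A/cm^2

5.77e-02


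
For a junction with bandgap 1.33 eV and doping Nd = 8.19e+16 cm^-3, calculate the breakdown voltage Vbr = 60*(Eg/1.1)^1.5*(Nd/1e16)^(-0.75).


Step 1: Eg/1.1 = 1.33/1.1 = 1.209091
Step 2: (Eg/1.1)^1.5 = 1.209091^1.5 = 1.329500
Step 3: (Nd/1e16)^(-0.75) = (8.19)^(-0.75) = 0.206556
Step 4: Vbr = 60 * 1.329500 * 0.206556 = 16.5 V

16.5


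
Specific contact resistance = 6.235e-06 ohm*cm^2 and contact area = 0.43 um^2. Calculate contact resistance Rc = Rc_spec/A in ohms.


Step 1: Convert area to cm^2: 0.43 um^2 = 4.3000e-09 cm^2
Step 2: Rc = Rc_spec / A = 6.235e-06 / 4.3000e-09
Step 3: Rc = 1.45e+03 ohms

1.45e+03


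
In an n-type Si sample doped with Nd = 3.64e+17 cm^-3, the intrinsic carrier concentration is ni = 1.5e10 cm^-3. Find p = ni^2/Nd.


Step 1: Since Nd >> ni, n ≈ Nd = 3.64e+17 cm^-3
Step 2: p = ni^2 / n = (1.5e10)^2 / 3.64e+17
Step 3: p = 2.25e20 / 3.64e+17 = 6.18e+02 cm^-3

6.18e+02


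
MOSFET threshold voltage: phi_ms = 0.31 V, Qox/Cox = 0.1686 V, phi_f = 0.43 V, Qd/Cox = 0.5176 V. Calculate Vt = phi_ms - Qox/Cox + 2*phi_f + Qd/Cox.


Step 1: Vt = phi_ms - Qox/Cox + 2*phi_f + Qd/Cox
Step 2: Vt = 0.31 - 0.1686 + 2*0.43 + 0.5176
Step 3: Vt = 0.31 - 0.1686 + 0.86 + 0.5176
Step 4: Vt = 1.519 V

1.519


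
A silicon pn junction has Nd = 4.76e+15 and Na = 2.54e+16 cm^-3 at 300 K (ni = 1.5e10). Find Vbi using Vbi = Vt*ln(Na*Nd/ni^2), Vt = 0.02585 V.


Step 1: Compute Na*Nd/ni^2 = 2.54e+16 * 4.76e+15 / (1.5e10)^2 = 5.3735e+11
Step 2: ln(5.3735e+11) = 27.0099
Step 3: Vbi = 0.02585 * 27.0099 = 0.698 V

0.698


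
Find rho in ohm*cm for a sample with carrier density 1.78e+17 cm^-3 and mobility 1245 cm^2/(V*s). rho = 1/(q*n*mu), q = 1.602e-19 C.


Step 1: sigma = q * n * mu = 1.602e-19 * 1.78e+17 * 1245 = 3.55019e+01 S/cm
Step 2: rho = 1 / sigma = 1 / 3.55019e+01 = 0.02817 ohm*cm

0.02817


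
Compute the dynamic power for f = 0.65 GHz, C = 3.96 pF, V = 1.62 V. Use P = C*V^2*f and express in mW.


Step 1: V^2 = 1.62^2 = 2.6244 V^2
Step 2: P = C*V^2*f = 3.96e-12 F * 2.6244 * 0.65e9 Hz
Step 3: P = 6.7552056e-03 W
Step 4: P = 6.755 mW

6.755


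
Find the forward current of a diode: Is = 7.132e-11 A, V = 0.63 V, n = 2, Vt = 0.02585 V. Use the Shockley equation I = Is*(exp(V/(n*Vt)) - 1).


Step 1: V/(n*Vt) = 0.63/(2*0.02585) = 12.1857
Step 2: exp(12.1857) = 1.9597e+05
Step 3: I = 7.132e-11 * (1.9597e+05 - 1) = 1.40e-05 A

1.40e-05


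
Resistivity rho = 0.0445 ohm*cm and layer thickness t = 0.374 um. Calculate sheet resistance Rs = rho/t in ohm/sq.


Step 1: Convert thickness to cm: t = 0.374 um = 3.7400e-05 cm
Step 2: Rs = rho / t = 0.0445 / 3.7400e-05
Step 3: Rs = 1189.8 ohm/sq

1189.8


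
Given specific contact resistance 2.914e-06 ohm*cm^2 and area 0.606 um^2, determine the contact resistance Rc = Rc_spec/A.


Step 1: Convert area to cm^2: 0.606 um^2 = 6.0600e-09 cm^2
Step 2: Rc = Rc_spec / A = 2.914e-06 / 6.0600e-09
Step 3: Rc = 4.81e+02 ohms

4.81e+02


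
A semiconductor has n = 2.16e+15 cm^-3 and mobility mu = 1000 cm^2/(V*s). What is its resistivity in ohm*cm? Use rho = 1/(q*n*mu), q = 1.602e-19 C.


Step 1: sigma = q * n * mu = 1.602e-19 * 2.16e+15 * 1000 = 3.46032e-01 S/cm
Step 2: rho = 1 / sigma = 1 / 3.46032e-01 = 2.89 ohm*cm

2.89


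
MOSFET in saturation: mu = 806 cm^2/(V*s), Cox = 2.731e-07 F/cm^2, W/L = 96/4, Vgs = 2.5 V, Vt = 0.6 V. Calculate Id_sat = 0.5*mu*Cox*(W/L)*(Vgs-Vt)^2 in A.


Step 1: Overdrive voltage Vov = Vgs - Vt = 2.5 - 0.6 = 1.9 V
Step 2: W/L = 96/4 = 24
Step 3: Id = 0.5 * 806 * 2.731e-07 * 24 * 1.9^2
Step 4: Id = 9.54e-03 A

9.54e-03


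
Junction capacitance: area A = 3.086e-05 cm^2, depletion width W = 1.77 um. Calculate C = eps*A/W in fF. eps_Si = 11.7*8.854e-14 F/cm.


Step 1: eps_Si = 11.7 * 8.854e-14 = 1.035918e-12 F/cm
Step 2: W in cm = 1.77 * 1e-4 = 1.77e-04 cm
Step 3: C = 1.035918e-12 * 3.086e-05 / 1.77e-04 = 1.806126e-13 F
Step 4: C = 180.61 fF

180.61


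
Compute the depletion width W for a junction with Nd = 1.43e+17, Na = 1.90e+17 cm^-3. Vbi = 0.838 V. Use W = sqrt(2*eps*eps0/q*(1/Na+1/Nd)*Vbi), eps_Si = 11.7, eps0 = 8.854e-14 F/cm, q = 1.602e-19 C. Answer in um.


Step 1: 1/Na + 1/Nd = 1/1.90e+17 + 1/1.43e+17 = 1.22562e-17
Step 2: 2*eps*eps0/q = 2*11.7*8.854e-14/1.602e-19 = 1.293281e+07
Step 3: W^2 = 1.293281e+07 * 1.22562e-17 * 0.838 = 1.32829e-10
Step 4: W = sqrt(1.32829e-10) = 1.153e-05 cm = 0.1153 um

0.1153


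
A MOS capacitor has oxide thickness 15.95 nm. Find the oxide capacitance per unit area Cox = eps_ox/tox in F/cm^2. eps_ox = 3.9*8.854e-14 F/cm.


Step 1: eps_ox = 3.9 * 8.854e-14 = 3.45306e-13 F/cm
Step 2: tox in cm = 15.95 nm * 1e-7 = 1.5950e-06 cm
Step 3: Cox = 3.45306e-13 / 1.5950e-06 = 2.16e-07 F/cm^2

2.16e-07


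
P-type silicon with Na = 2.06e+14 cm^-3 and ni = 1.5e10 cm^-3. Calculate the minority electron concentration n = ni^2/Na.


Step 1: Majority hole concentration p ≈ Na = 2.06e+14 cm^-3
Step 2: n = ni^2 / Na = (1.5e10)^2 / 2.06e+14
Step 3: n = 1.09e+06 cm^-3

1.09e+06


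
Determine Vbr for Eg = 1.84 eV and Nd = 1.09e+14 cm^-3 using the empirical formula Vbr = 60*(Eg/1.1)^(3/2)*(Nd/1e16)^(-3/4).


Step 1: Eg/1.1 = 1.84/1.1 = 1.672727
Step 2: (Eg/1.1)^1.5 = 1.672727^1.5 = 2.163404
Step 3: (Nd/1e16)^(-0.75) = (0.0109)^(-0.75) = 29.643544
Step 4: Vbr = 60 * 2.163404 * 29.643544 = 3847.9 V

3847.9


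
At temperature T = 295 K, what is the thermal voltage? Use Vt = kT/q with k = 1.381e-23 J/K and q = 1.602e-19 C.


Step 1: kT = 1.381e-23 * 295 = 4.07395e-21 J
Step 2: Vt = kT/q = 4.07395e-21 / 1.602e-19
Step 3: Vt = 0.02543 V

0.02543


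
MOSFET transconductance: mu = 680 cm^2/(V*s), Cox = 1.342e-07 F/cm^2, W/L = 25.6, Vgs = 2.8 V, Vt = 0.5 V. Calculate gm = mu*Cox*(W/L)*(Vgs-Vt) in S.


Step 1: Vov = Vgs - Vt = 2.8 - 0.5 = 2.3 V
Step 2: gm = mu * Cox * (W/L) * Vov
Step 3: gm = 680 * 1.342e-07 * 25.6 * 2.3 = 5.37e-03 S

5.37e-03


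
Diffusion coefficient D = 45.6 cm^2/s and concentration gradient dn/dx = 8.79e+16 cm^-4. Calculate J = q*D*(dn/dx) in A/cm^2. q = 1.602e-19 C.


Step 1: J = q * D * (dn/dx)
Step 2: J = 1.602e-19 * 45.6 * 8.79e+16
Step 3: J = 6.42e-01 A/cm^2

6.42e-01


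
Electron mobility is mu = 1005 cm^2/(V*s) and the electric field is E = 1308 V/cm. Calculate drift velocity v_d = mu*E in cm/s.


Step 1: v_d = mu * E
Step 2: v_d = 1005 * 1308 = 1314540
Step 3: v_d = 1.31e+06 cm/s

1.31e+06


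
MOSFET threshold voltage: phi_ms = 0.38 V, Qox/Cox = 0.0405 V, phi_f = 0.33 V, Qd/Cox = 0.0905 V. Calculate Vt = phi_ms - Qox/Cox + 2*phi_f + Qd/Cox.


Step 1: Vt = phi_ms - Qox/Cox + 2*phi_f + Qd/Cox
Step 2: Vt = 0.38 - 0.0405 + 2*0.33 + 0.0905
Step 3: Vt = 0.38 - 0.0405 + 0.66 + 0.0905
Step 4: Vt = 1.09 V

1.09


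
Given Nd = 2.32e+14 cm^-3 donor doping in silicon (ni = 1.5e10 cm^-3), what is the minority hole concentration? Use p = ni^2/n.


Step 1: Since Nd >> ni, n ≈ Nd = 2.32e+14 cm^-3
Step 2: p = ni^2 / n = (1.5e10)^2 / 2.32e+14
Step 3: p = 2.25e20 / 2.32e+14 = 9.70e+05 cm^-3

9.70e+05


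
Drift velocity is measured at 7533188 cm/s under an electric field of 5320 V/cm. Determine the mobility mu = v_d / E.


Step 1: mu = v_d / E
Step 2: mu = 7533188 / 5320
Step 3: mu = 1416.01 cm^2/(V*s)

1416.01


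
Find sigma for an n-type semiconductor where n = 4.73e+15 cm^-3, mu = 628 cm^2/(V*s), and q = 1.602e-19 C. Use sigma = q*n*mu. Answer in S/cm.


Step 1: sigma = q * n * mu
Step 2: sigma = 1.602e-19 * 4.73e+15 * 628
Step 3: sigma = 4.759e-01 S/cm

4.759e-01


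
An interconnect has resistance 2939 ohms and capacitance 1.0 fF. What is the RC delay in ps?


Step 1: tau = R * C
Step 2: tau = 2939 * 1.0 fF = 2939 * 1.0e-15 F
Step 3: tau = 2.939e-12 s = 2.939 ps

2.939


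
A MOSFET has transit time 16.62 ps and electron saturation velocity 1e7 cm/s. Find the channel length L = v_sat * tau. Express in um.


Step 1: tau in seconds = 16.62 ps * 1e-12 = 1.6620e-11 s
Step 2: L = v_sat * tau = 1e7 * 1.6620e-11 = 1.6620e-04 cm
Step 3: L in um = 1.6620e-04 * 1e4 = 1.662 um

1.662


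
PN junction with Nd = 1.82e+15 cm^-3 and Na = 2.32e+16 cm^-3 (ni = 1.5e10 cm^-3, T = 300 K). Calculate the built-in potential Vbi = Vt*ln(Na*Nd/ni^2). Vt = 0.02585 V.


Step 1: Compute Na*Nd/ni^2 = 2.32e+16 * 1.82e+15 / (1.5e10)^2 = 1.8766e+11
Step 2: ln(1.8766e+11) = 25.9579
Step 3: Vbi = 0.02585 * 25.9579 = 0.671 V

0.671


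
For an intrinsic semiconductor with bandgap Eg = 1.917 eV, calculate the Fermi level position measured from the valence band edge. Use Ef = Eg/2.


Step 1: For an intrinsic semiconductor, the Fermi level sits at midgap.
Step 2: Ef = Eg / 2 = 1.917 / 2 = 0.9585 eV

0.9585


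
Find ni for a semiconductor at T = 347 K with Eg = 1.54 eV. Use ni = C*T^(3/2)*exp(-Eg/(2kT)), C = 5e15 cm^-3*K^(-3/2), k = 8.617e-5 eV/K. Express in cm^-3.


Step 1: Compute kT = 8.617e-5 * 347 = 0.02990099 eV
Step 2: Exponent = -Eg/(2kT) = -1.54/(2*0.02990099) = -25.75166
Step 3: T^(3/2) = 347^1.5 = 6463.89
Step 4: ni = 5e15 * 6463.89 * exp(-25.75166) = 2.12e+08 cm^-3

2.12e+08


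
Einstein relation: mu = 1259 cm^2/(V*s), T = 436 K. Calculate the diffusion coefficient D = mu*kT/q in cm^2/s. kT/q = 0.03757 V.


Step 1: D = mu * (kT/q)
Step 2: D = 1259 * 0.03757
Step 3: D = 47.3 cm^2/s

47.3


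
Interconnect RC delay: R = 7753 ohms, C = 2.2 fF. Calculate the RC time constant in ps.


Step 1: tau = R * C
Step 2: tau = 7753 * 2.2 fF = 7753 * 2.2e-15 F
Step 3: tau = 1.70566e-11 s = 17.0566 ps

17.0566


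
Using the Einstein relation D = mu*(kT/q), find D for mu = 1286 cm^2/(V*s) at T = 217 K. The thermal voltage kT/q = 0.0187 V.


Step 1: D = mu * (kT/q)
Step 2: D = 1286 * 0.0187
Step 3: D = 24.05 cm^2/s

24.05


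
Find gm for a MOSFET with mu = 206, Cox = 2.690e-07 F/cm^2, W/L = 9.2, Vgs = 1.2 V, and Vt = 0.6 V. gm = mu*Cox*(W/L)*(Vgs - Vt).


Step 1: Vov = Vgs - Vt = 1.2 - 0.6 = 0.6 V
Step 2: gm = mu * Cox * (W/L) * Vov
Step 3: gm = 206 * 2.690e-07 * 9.2 * 0.6 = 3.06e-04 S

3.06e-04


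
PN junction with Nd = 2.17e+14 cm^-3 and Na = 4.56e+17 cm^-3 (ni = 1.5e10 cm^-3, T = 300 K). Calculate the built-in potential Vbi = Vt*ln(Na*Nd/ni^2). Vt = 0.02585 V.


Step 1: Compute Na*Nd/ni^2 = 4.56e+17 * 2.17e+14 / (1.5e10)^2 = 4.3979e+11
Step 2: ln(4.3979e+11) = 26.8096
Step 3: Vbi = 0.02585 * 26.8096 = 0.693 V

0.693


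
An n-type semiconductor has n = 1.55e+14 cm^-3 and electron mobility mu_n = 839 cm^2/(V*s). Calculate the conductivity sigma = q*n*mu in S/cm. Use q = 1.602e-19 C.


Step 1: sigma = q * n * mu
Step 2: sigma = 1.602e-19 * 1.55e+14 * 839
Step 3: sigma = 2.083e-02 S/cm

2.083e-02


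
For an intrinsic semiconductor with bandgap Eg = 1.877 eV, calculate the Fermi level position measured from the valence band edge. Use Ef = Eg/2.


Step 1: For an intrinsic semiconductor, the Fermi level sits at midgap.
Step 2: Ef = Eg / 2 = 1.877 / 2 = 0.9385 eV

0.9385


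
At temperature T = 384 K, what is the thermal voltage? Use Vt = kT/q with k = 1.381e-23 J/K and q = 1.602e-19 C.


Step 1: kT = 1.381e-23 * 384 = 5.30304e-21 J
Step 2: Vt = kT/q = 5.30304e-21 / 1.602e-19
Step 3: Vt = 0.0331 V

0.0331


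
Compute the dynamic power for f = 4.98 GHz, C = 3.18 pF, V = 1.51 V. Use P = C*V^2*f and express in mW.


Step 1: V^2 = 1.51^2 = 2.2801 V^2
Step 2: P = C*V^2*f = 3.18e-12 F * 2.2801 * 4.98e9 Hz
Step 3: P = 3.610857564e-02 W
Step 4: P = 36.109 mW

36.109


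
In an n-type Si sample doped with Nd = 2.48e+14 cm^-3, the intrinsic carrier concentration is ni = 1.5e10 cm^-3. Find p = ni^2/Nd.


Step 1: Since Nd >> ni, n ≈ Nd = 2.48e+14 cm^-3
Step 2: p = ni^2 / n = (1.5e10)^2 / 2.48e+14
Step 3: p = 2.25e20 / 2.48e+14 = 9.07e+05 cm^-3

9.07e+05


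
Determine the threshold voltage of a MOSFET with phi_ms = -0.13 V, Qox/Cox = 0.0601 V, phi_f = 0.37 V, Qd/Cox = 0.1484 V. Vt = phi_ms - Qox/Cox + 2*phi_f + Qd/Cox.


Step 1: Vt = phi_ms - Qox/Cox + 2*phi_f + Qd/Cox
Step 2: Vt = -0.13 - 0.0601 + 2*0.37 + 0.1484
Step 3: Vt = -0.13 - 0.0601 + 0.74 + 0.1484
Step 4: Vt = 0.6983 V

0.6983


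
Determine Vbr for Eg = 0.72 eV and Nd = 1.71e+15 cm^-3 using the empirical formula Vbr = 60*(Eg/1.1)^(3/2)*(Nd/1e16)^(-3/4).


Step 1: Eg/1.1 = 0.72/1.1 = 0.654545
Step 2: (Eg/1.1)^1.5 = 0.654545^1.5 = 0.529553
Step 3: (Nd/1e16)^(-0.75) = (0.171)^(-0.75) = 3.760563
Step 4: Vbr = 60 * 0.529553 * 3.760563 = 119.5 V

119.5


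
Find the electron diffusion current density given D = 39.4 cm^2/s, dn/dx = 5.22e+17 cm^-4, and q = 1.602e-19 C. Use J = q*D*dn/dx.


Step 1: J = q * D * (dn/dx)
Step 2: J = 1.602e-19 * 39.4 * 5.22e+17
Step 3: J = 3.29e+00 A/cm^2

3.29e+00


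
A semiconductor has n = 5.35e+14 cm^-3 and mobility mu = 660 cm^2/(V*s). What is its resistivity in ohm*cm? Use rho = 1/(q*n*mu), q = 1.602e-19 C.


Step 1: sigma = q * n * mu = 1.602e-19 * 5.35e+14 * 660 = 5.65666e-02 S/cm
Step 2: rho = 1 / sigma = 1 / 5.65666e-02 = 17.68 ohm*cm

17.68


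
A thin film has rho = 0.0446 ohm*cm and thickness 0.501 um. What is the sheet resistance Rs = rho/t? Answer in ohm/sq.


Step 1: Convert thickness to cm: t = 0.501 um = 5.0100e-05 cm
Step 2: Rs = rho / t = 0.0446 / 5.0100e-05
Step 3: Rs = 890.2 ohm/sq

890.2


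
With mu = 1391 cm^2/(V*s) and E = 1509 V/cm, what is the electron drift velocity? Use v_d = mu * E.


Step 1: v_d = mu * E
Step 2: v_d = 1391 * 1509 = 2099019
Step 3: v_d = 2.10e+06 cm/s

2.10e+06


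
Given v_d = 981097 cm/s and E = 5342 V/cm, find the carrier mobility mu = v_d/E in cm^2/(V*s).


Step 1: mu = v_d / E
Step 2: mu = 981097 / 5342
Step 3: mu = 183.66 cm^2/(V*s)

183.66


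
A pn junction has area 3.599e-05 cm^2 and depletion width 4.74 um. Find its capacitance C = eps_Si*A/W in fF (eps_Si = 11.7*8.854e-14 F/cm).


Step 1: eps_Si = 11.7 * 8.854e-14 = 1.035918e-12 F/cm
Step 2: W in cm = 4.74 * 1e-4 = 4.74e-04 cm
Step 3: C = 1.035918e-12 * 3.599e-05 / 4.74e-04 = 7.865546e-14 F
Step 4: C = 78.66 fF

78.66


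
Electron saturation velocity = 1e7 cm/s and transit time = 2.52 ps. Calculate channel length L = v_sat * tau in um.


Step 1: tau in seconds = 2.52 ps * 1e-12 = 2.5200e-12 s
Step 2: L = v_sat * tau = 1e7 * 2.5200e-12 = 2.5200e-05 cm
Step 3: L in um = 2.5200e-05 * 1e4 = 0.252 um

0.252


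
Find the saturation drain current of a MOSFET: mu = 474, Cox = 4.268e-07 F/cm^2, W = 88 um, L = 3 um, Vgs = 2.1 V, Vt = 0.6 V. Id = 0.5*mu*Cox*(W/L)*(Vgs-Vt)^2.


Step 1: Overdrive voltage Vov = Vgs - Vt = 2.1 - 0.6 = 1.5 V
Step 2: W/L = 88/3 = 29.3333
Step 3: Id = 0.5 * 474 * 4.268e-07 * 29.3333 * 1.5^2
Step 4: Id = 6.68e-03 A

6.68e-03


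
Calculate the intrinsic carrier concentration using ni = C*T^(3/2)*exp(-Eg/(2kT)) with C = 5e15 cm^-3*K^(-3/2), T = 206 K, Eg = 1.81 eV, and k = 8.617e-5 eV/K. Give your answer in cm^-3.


Step 1: Compute kT = 8.617e-5 * 206 = 0.01775102 eV
Step 2: Exponent = -Eg/(2kT) = -1.81/(2*0.01775102) = -50.98299
Step 3: T^(3/2) = 206^1.5 = 2956.66
Step 4: ni = 5e15 * 2956.66 * exp(-50.98299) = 1.07e-03 cm^-3

1.07e-03


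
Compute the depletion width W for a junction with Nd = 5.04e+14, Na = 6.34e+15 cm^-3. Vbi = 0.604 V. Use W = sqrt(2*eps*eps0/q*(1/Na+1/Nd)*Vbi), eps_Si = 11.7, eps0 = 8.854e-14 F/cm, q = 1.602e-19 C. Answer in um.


Step 1: 1/Na + 1/Nd = 1/6.34e+15 + 1/5.04e+14 = 2.14186e-15
Step 2: 2*eps*eps0/q = 2*11.7*8.854e-14/1.602e-19 = 1.293281e+07
Step 3: W^2 = 1.293281e+07 * 2.14186e-15 * 0.604 = 1.67310e-08
Step 4: W = sqrt(1.67310e-08) = 1.293e-04 cm = 1.293 um

1.293


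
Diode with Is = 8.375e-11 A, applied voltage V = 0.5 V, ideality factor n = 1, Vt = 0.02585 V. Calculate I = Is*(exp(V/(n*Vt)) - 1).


Step 1: V/(n*Vt) = 0.5/(1*0.02585) = 19.3424
Step 2: exp(19.3424) = 2.5136e+08
Step 3: I = 8.375e-11 * (2.5136e+08 - 1) = 2.11e-02 A

2.11e-02


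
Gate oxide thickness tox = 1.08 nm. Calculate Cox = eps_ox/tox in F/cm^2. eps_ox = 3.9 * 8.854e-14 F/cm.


Step 1: eps_ox = 3.9 * 8.854e-14 = 3.45306e-13 F/cm
Step 2: tox in cm = 1.08 nm * 1e-7 = 1.0800e-07 cm
Step 3: Cox = 3.45306e-13 / 1.0800e-07 = 3.20e-06 F/cm^2

3.20e-06


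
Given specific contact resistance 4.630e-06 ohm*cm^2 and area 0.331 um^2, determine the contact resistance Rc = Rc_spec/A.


Step 1: Convert area to cm^2: 0.331 um^2 = 3.3100e-09 cm^2
Step 2: Rc = Rc_spec / A = 4.630e-06 / 3.3100e-09
Step 3: Rc = 1.40e+03 ohms

1.40e+03


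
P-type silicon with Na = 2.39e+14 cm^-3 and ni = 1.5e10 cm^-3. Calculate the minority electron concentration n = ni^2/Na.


Step 1: Majority hole concentration p ≈ Na = 2.39e+14 cm^-3
Step 2: n = ni^2 / Na = (1.5e10)^2 / 2.39e+14
Step 3: n = 9.41e+05 cm^-3

9.41e+05


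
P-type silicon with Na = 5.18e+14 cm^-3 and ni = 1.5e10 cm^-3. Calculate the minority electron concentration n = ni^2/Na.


Step 1: Majority hole concentration p ≈ Na = 5.18e+14 cm^-3
Step 2: n = ni^2 / Na = (1.5e10)^2 / 5.18e+14
Step 3: n = 4.34e+05 cm^-3

4.34e+05


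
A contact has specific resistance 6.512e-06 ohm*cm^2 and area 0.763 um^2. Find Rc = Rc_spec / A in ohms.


Step 1: Convert area to cm^2: 0.763 um^2 = 7.6300e-09 cm^2
Step 2: Rc = Rc_spec / A = 6.512e-06 / 7.6300e-09
Step 3: Rc = 8.53e+02 ohms

8.53e+02


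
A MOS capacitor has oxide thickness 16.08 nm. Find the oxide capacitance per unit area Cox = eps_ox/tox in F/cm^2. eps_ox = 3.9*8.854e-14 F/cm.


Step 1: eps_ox = 3.9 * 8.854e-14 = 3.45306e-13 F/cm
Step 2: tox in cm = 16.08 nm * 1e-7 = 1.6080e-06 cm
Step 3: Cox = 3.45306e-13 / 1.6080e-06 = 2.15e-07 F/cm^2

2.15e-07


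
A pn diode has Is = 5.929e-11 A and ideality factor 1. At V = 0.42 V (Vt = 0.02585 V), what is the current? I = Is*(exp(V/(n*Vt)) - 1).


Step 1: V/(n*Vt) = 0.42/(1*0.02585) = 16.2476
Step 2: exp(16.2476) = 1.1383e+07
Step 3: I = 5.929e-11 * (1.1383e+07 - 1) = 6.75e-04 A

6.75e-04


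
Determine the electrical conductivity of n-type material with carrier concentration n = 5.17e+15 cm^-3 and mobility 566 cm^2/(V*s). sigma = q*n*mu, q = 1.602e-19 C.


Step 1: sigma = q * n * mu
Step 2: sigma = 1.602e-19 * 5.17e+15 * 566
Step 3: sigma = 4.688e-01 S/cm

4.688e-01


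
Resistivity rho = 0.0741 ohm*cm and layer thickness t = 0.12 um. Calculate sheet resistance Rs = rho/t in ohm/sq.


Step 1: Convert thickness to cm: t = 0.12 um = 1.2000e-05 cm
Step 2: Rs = rho / t = 0.0741 / 1.2000e-05
Step 3: Rs = 6175.0 ohm/sq

6175.0


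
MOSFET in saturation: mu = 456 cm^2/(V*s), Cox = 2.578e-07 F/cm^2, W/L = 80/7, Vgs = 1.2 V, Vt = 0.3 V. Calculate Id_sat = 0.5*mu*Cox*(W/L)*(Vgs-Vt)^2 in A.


Step 1: Overdrive voltage Vov = Vgs - Vt = 1.2 - 0.3 = 0.9 V
Step 2: W/L = 80/7 = 11.4286
Step 3: Id = 0.5 * 456 * 2.578e-07 * 11.4286 * 0.9^2
Step 4: Id = 5.44e-04 A

5.44e-04


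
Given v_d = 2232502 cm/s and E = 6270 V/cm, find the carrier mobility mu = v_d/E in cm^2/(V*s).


Step 1: mu = v_d / E
Step 2: mu = 2232502 / 6270
Step 3: mu = 356.06 cm^2/(V*s)

356.06


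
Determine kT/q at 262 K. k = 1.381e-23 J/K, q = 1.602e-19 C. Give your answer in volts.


Step 1: kT = 1.381e-23 * 262 = 3.61822e-21 J
Step 2: Vt = kT/q = 3.61822e-21 / 1.602e-19
Step 3: Vt = 0.02259 V

0.02259


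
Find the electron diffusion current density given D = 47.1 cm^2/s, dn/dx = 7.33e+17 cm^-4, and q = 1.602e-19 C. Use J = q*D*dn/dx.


Step 1: J = q * D * (dn/dx)
Step 2: J = 1.602e-19 * 47.1 * 7.33e+17
Step 3: J = 5.53e+00 A/cm^2

5.53e+00


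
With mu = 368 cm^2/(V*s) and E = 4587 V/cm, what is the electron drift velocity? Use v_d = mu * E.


Step 1: v_d = mu * E
Step 2: v_d = 368 * 4587 = 1688016
Step 3: v_d = 1.69e+06 cm/s

1.69e+06


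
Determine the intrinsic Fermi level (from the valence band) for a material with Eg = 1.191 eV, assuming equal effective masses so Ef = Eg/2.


Step 1: For an intrinsic semiconductor, the Fermi level sits at midgap.
Step 2: Ef = Eg / 2 = 1.191 / 2 = 0.5955 eV

0.5955


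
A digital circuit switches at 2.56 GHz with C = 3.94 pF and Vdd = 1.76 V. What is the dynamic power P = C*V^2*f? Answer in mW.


Step 1: V^2 = 1.76^2 = 3.0976 V^2
Step 2: P = C*V^2*f = 3.94e-12 F * 3.0976 * 2.56e9 Hz
Step 3: P = 3.124363264e-02 W
Step 4: P = 31.244 mW

31.244


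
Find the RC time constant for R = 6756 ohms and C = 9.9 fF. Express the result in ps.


Step 1: tau = R * C
Step 2: tau = 6756 * 9.9 fF = 6756 * 9.9e-15 F
Step 3: tau = 6.68844e-11 s = 66.8844 ps

66.8844


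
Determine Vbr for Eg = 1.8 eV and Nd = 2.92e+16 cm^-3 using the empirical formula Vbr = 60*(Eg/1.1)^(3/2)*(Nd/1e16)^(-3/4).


Step 1: Eg/1.1 = 1.8/1.1 = 1.636364
Step 2: (Eg/1.1)^1.5 = 1.636364^1.5 = 2.093244
Step 3: (Nd/1e16)^(-0.75) = (2.92)^(-0.75) = 0.447675
Step 4: Vbr = 60 * 2.093244 * 0.447675 = 56.2 V

56.2


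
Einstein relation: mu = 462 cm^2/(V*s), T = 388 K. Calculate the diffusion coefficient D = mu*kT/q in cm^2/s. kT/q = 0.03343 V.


Step 1: D = mu * (kT/q)
Step 2: D = 462 * 0.03343
Step 3: D = 15.44 cm^2/s

15.44


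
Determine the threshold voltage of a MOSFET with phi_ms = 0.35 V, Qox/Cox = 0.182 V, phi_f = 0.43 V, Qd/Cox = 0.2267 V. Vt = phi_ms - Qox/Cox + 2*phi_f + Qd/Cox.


Step 1: Vt = phi_ms - Qox/Cox + 2*phi_f + Qd/Cox
Step 2: Vt = 0.35 - 0.182 + 2*0.43 + 0.2267
Step 3: Vt = 0.35 - 0.182 + 0.86 + 0.2267
Step 4: Vt = 1.2547 V

1.2547


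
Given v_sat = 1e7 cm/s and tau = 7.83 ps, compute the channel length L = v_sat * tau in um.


Step 1: tau in seconds = 7.83 ps * 1e-12 = 7.8300e-12 s
Step 2: L = v_sat * tau = 1e7 * 7.8300e-12 = 7.8300e-05 cm
Step 3: L in um = 7.8300e-05 * 1e4 = 0.783 um

0.783


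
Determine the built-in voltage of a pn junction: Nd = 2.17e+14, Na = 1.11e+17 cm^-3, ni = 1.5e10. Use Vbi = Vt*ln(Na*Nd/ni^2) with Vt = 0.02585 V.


Step 1: Compute Na*Nd/ni^2 = 1.11e+17 * 2.17e+14 / (1.5e10)^2 = 1.0705e+11
Step 2: ln(1.0705e+11) = 25.3966
Step 3: Vbi = 0.02585 * 25.3966 = 0.657 V

0.657


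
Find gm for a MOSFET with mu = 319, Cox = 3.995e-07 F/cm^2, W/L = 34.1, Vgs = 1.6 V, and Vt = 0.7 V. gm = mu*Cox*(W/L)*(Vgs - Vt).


Step 1: Vov = Vgs - Vt = 1.6 - 0.7 = 0.9 V
Step 2: gm = mu * Cox * (W/L) * Vov
Step 3: gm = 319 * 3.995e-07 * 34.1 * 0.9 = 3.91e-03 S

3.91e-03
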